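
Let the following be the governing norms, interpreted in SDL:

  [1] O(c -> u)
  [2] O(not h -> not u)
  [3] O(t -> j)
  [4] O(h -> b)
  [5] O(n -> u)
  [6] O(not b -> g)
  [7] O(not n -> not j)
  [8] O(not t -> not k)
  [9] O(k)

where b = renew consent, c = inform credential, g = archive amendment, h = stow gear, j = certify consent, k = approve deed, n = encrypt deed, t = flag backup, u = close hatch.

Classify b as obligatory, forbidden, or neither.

Obligatory

From premise 9 we have O(k).
The contrapositive of premise 8 (O(not t -> not k)) is O(k -> t), and O(k) is already established, so O(t).
With premise 3, O(t -> j), the K-axiom yields O(j).
The contrapositive of premise 7 (O(not n -> not j)) is O(j -> n), and O(j) is already established, so O(n).
From O(n) and premise 5, O(n -> u), we obtain O(u).
Premise 2, O(not h -> not u), contraposes to O(u -> h); with O(u) we get O(h).
Applying K to premise 4 (O(h -> b)) and O(h) yields O(b).
Premises 1, 6 do not contribute to this derivation.
Hence b is obligatory.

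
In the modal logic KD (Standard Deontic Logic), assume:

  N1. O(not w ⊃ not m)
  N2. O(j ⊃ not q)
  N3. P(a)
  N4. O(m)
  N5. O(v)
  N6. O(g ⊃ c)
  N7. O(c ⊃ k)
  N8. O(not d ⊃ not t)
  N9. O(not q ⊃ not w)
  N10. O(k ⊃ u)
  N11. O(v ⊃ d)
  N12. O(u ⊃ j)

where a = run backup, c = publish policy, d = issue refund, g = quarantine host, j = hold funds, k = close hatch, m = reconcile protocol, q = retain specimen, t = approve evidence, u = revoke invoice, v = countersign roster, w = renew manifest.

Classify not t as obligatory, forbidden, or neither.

Premise 8 is O(not d ⊃ not t), but O(not d) is not derivable from the premises, so it does not yield O(not t).
No premise or chain of K-axiom applications forces O(not t), and none forces O(t). So not t is neither obligatory nor forbidden under these norms.

Neither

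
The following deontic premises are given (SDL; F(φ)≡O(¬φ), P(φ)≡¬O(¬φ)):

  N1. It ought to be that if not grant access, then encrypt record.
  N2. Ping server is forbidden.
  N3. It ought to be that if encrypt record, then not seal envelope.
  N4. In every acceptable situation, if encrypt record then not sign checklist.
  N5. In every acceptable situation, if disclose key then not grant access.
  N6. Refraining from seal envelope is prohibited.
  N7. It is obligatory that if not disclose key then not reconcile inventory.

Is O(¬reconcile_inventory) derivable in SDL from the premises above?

F(¬seal_envelope) at premise 6 means O(seal_envelope).
Premise 3, O(encrypt_record → ¬seal_envelope), contraposes to O(seal_envelope → ¬encrypt_record); with O(seal_envelope) we get O(¬encrypt_record).
The contrapositive of premise 1 (O(¬grant_access → encrypt_record)) is O(¬encrypt_record → grant_access), and O(¬encrypt_record) is already established, so O(grant_access).
Premise 5 is O(disclose_key → ¬grant_access); contrapositively O(grant_access → ¬disclose_key). Since O(grant_access) holds, K gives O(¬disclose_key).
From O(¬disclose_key) and premise 7, O(¬disclose_key → ¬reconcile_inventory), we obtain O(¬reconcile_inventory).
Premises 2, 4 do not contribute to this derivation.
So O(¬reconcile_inventory) follows.

Yes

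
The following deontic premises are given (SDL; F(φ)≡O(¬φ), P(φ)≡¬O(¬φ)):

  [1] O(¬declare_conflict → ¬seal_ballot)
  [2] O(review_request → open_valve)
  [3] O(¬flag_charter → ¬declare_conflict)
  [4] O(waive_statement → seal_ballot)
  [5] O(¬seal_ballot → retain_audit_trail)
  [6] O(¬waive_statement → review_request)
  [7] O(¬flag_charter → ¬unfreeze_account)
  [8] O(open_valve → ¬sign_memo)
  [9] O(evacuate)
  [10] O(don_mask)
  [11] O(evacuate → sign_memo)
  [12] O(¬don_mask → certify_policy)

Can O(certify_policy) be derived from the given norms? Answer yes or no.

No

Premise 12 is O(¬don_mask → certify_policy), but O(¬don_mask) is not derivable from the premises, so it does not yield O(certify_policy).
No other premise forces O(certify_policy). An ideal world satisfying every premise can still have certify_policy false, so O(certify_policy) is not derivable.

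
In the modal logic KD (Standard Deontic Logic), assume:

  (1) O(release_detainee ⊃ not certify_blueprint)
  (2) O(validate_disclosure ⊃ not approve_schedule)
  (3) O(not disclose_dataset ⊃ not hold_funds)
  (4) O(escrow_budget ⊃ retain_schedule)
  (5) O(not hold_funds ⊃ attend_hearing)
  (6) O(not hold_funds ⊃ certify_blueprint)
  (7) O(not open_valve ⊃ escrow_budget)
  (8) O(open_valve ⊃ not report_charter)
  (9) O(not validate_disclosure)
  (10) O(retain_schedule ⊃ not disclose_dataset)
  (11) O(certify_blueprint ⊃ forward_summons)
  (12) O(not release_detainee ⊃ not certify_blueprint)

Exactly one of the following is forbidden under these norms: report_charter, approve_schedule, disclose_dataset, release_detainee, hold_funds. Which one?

Premises 1 and 12 cover both cases: O(release_detainee ⊃ not certify_blueprint) and O(not release_detainee ⊃ not certify_blueprint). Since release_detainee ∨ not release_detainee is a tautology, O(not certify_blueprint) follows.
Premise 6, O(not hold_funds ⊃ certify_blueprint), contraposes to O(not certify_blueprint ⊃ hold_funds); with O(not certify_blueprint) we get O(hold_funds).
Premise 3, O(not disclose_dataset ⊃ not hold_funds), contraposes to O(hold_funds ⊃ disclose_dataset); with O(hold_funds) we get O(disclose_dataset).
Premise 10 is O(retain_schedule ⊃ not disclose_dataset); contrapositively O(disclose_dataset ⊃ not retain_schedule). Since O(disclose_dataset) holds, K gives O(not retain_schedule).
Premise 4 is O(escrow_budget ⊃ retain_schedule); contrapositively O(not retain_schedule ⊃ not escrow_budget). Since O(not retain_schedule) holds, K gives O(not escrow_budget).
The contrapositive of premise 7 (O(not open_valve ⊃ escrow_budget)) is O(not escrow_budget ⊃ open_valve), and O(not escrow_budget) is already established, so O(open_valve).
From O(open_valve) and premise 8, O(open_valve ⊃ not report_charter), we obtain O(not report_charter).
So O(not report_charter) holds, i.e. report_charter is forbidden. None of the other listed options is forbidden under the premises.

report_charter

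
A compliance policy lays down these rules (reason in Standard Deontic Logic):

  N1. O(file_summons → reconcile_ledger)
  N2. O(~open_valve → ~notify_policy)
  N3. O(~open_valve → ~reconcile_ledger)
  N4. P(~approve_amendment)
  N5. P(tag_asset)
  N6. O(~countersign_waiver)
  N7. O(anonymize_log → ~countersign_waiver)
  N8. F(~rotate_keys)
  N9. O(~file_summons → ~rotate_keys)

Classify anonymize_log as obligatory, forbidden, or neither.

Premise 7 is O(anonymize_log → ~countersign_waiver); even if O(~countersign_waiver) held, inferring O(anonymize_log) would be affirming the consequent — invalid.
No premise or chain of K-axiom applications forces O(anonymize_log), and none forces O(~anonymize_log). So anonymize_log is neither obligatory nor forbidden under these norms.

Neither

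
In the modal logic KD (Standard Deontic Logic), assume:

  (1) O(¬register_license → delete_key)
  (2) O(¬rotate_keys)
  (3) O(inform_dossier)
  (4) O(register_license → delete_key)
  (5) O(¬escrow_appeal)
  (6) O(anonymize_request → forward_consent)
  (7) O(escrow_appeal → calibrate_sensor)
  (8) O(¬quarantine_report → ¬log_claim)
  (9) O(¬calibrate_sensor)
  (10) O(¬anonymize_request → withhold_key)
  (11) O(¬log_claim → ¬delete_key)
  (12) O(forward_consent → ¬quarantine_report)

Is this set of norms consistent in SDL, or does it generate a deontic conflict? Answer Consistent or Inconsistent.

Premise 7 is O(escrow_appeal → calibrate_sensor), but O(escrow_appeal) is not derivable from the premises, so it does not yield O(calibrate_sensor).
So O(calibrate_sensor) is not derivable, and the apparent clash with O(¬calibrate_sensor) does not arise.
A world satisfying every obligation exists (e.g. anonymize_request=false, calibrate_sensor=false, delete_key=true, escrow_appeal=false, forward_consent=false, inform_dossier=true, log_claim=true, quarantine_report=true, register_license=false, rotate_keys=false, withhold_key=true); no atom is both obligatory and forbidden, so the set is consistent.

Consistent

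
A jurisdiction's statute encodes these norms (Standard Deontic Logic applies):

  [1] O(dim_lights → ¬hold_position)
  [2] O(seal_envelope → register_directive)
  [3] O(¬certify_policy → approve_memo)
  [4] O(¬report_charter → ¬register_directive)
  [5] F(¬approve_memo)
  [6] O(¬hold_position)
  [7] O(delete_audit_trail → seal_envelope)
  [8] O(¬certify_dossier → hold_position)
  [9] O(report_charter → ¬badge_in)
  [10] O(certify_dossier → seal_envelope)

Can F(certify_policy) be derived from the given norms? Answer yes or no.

Premise 3 is O(¬certify_policy → approve_memo); even if O(approve_memo) held, inferring O(¬certify_policy) would be affirming the consequent — invalid.
No other premise forces O(¬certify_policy). An ideal world satisfying every premise can still have certify_policy true, so F(certify_policy) is not derivable.

No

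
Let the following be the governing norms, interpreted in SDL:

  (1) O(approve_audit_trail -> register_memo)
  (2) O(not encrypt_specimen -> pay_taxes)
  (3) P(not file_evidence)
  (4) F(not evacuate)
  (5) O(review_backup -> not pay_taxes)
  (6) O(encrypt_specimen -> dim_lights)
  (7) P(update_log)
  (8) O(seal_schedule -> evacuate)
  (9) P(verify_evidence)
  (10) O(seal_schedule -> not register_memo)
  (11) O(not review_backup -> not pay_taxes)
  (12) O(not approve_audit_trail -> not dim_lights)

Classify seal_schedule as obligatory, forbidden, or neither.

Premises 5 and 11 are O(review_backup -> not pay_taxes) and O(not review_backup -> not pay_taxes); every ideal world satisfies review_backup or not review_backup, so in either case not pay_taxes holds — hence O(not pay_taxes).
The contrapositive of premise 2 (O(not encrypt_specimen -> pay_taxes)) is O(not pay_taxes -> encrypt_specimen), and O(not pay_taxes) is already established, so O(encrypt_specimen).
From O(encrypt_specimen) and premise 6, O(encrypt_specimen -> dim_lights), we obtain O(dim_lights).
The contrapositive of premise 12 (O(not approve_audit_trail -> not dim_lights)) is O(dim_lights -> approve_audit_trail), and O(dim_lights) is already established, so O(approve_audit_trail).
With premise 1, O(approve_audit_trail -> register_memo), the K-axiom yields O(register_memo).
Premise 10, O(seal_schedule -> not register_memo), contraposes to O(register_memo -> not seal_schedule); with O(register_memo) we get O(not seal_schedule).
Premises 3, 4, 7, 8, 9 do not contribute to this derivation.
Thus O(not seal_schedule), which is F(seal_schedule): seal_schedule is forbidden.

Forbidden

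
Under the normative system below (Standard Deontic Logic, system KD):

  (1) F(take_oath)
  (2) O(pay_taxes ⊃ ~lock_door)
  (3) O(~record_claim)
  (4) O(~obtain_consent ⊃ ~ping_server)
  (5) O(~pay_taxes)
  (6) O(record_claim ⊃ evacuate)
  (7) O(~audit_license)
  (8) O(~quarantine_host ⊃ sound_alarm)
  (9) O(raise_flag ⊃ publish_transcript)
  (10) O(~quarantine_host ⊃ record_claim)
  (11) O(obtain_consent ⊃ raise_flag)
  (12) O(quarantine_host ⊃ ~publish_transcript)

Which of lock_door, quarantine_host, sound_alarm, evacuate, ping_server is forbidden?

ping_server

From premise 3 we have O(~record_claim).
Premise 10 is O(~quarantine_host ⊃ record_claim); contrapositively O(~record_claim ⊃ quarantine_host). Since O(~record_claim) holds, K gives O(quarantine_host).
Premise 12 is O(quarantine_host ⊃ ~publish_transcript); since O(quarantine_host), deontic closure gives O(~publish_transcript).
The contrapositive of premise 9 (O(raise_flag ⊃ publish_transcript)) is O(~publish_transcript ⊃ ~raise_flag), and O(~publish_transcript) is already established, so O(~raise_flag).
The contrapositive of premise 11 (O(obtain_consent ⊃ raise_flag)) is O(~raise_flag ⊃ ~obtain_consent), and O(~raise_flag) is already established, so O(~obtain_consent).
Premise 4 is O(~obtain_consent ⊃ ~ping_server); since O(~obtain_consent), deontic closure gives O(~ping_server).
So O(~ping_server) holds, i.e. ping_server is forbidden. None of the other listed options is forbidden under the premises.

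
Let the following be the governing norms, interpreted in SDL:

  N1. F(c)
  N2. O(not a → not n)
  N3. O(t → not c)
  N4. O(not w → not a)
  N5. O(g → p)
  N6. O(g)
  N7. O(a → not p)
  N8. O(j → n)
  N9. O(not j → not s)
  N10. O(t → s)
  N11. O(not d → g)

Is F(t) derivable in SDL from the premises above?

From premise 6 we have O(g).
Applying K to premise 5 (O(g → p)) and O(g) yields O(p).
Premise 7 is O(a → not p); contrapositively O(p → not a). Since O(p) holds, K gives O(not a).
With premise 2, O(not a → not n), the K-axiom yields O(not n).
Premise 8 is O(j → n); contrapositively O(not n → not j). Since O(not n) holds, K gives O(not j).
With premise 9, O(not j → not s), the K-axiom yields O(not s).
Premise 10, O(t → s), contraposes to O(not s → not t); with O(not s) we get O(not t).
Premises 1, 3, 4, 11 do not contribute to this derivation.
So O(not t) holds, i.e. F(t). The claim follows.

Yes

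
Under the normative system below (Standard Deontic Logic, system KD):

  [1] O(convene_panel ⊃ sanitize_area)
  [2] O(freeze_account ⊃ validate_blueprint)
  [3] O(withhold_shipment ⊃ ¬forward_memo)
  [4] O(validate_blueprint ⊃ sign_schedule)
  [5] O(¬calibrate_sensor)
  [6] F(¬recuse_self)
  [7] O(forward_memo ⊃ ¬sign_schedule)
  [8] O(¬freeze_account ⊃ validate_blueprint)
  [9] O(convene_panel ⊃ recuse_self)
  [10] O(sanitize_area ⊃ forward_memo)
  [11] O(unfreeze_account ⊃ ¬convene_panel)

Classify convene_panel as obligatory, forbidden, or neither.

Forbidden

Premises 8 and 2 cover both cases: O(¬freeze_account ⊃ validate_blueprint) and O(freeze_account ⊃ validate_blueprint). Since ¬freeze_account ∨ freeze_account is a tautology, O(validate_blueprint) follows.
Applying K to premise 4 (O(validate_blueprint ⊃ sign_schedule)) and O(validate_blueprint) yields O(sign_schedule).
Premise 7, O(forward_memo ⊃ ¬sign_schedule), contraposes to O(sign_schedule ⊃ ¬forward_memo); with O(sign_schedule) we get O(¬forward_memo).
The contrapositive of premise 10 (O(sanitize_area ⊃ forward_memo)) is O(¬forward_memo ⊃ ¬sanitize_area), and O(¬forward_memo) is already established, so O(¬sanitize_area).
The contrapositive of premise 1 (O(convene_panel ⊃ sanitize_area)) is O(¬sanitize_area ⊃ ¬convene_panel), and O(¬sanitize_area) is already established, so O(¬convene_panel).
Premises 3, 5, 6, 9, 11 do not contribute to this derivation.
Thus O(¬convene_panel), which is F(convene_panel): convene_panel is forbidden.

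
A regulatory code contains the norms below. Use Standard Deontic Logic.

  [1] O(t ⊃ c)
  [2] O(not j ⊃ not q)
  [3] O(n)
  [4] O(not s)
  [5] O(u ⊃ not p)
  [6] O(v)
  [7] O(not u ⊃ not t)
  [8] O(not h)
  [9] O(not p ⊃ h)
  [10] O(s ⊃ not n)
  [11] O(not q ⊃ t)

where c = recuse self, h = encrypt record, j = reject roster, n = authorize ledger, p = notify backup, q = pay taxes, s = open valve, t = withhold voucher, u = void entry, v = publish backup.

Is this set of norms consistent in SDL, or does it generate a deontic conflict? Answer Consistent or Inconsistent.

Premise 10 is O(s ⊃ not n), but O(s) is not derivable from the premises, so it does not yield O(not n).
So O(not n) is not derivable, and the apparent clash with O(n) does not arise.
A world satisfying every obligation exists (e.g. c=false, h=false, j=true, n=true, p=true, q=true, s=false, t=false, u=false, v=true); no atom is both obligatory and forbidden, so the set is consistent.

Consistent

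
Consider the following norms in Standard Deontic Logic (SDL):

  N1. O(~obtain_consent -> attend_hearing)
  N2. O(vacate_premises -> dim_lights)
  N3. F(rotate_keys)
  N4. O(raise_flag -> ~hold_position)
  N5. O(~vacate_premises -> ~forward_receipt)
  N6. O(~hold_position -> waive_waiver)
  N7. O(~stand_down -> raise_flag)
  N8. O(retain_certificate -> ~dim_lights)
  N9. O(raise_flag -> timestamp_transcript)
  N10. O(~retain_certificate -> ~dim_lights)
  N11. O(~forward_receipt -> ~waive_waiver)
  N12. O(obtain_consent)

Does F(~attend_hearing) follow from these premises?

Premise 1 is O(~obtain_consent -> attend_hearing), but O(~obtain_consent) is not derivable from the premises, so it does not yield O(attend_hearing).
No other premise forces O(attend_hearing). An ideal world satisfying every premise can still have ~attend_hearing true, so F(~attend_hearing) is not derivable.

No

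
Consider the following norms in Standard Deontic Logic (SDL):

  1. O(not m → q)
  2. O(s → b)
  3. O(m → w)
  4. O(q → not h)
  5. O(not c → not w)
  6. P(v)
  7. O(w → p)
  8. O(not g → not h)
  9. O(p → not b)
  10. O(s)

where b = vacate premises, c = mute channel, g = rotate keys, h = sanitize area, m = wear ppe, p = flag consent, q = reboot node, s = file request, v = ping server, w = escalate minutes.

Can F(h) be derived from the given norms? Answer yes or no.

Yes

From premise 10 we have O(s).
From O(s) and premise 2, O(s → b), we obtain O(b).
Premise 9, O(p → not b), contraposes to O(b → not p); with O(b) we get O(not p).
Premise 7, O(w → p), contraposes to O(not p → not w); with O(not p) we get O(not w).
The contrapositive of premise 3 (O(m → w)) is O(not w → not m), and O(not w) is already established, so O(not m).
Applying K to premise 1 (O(not m → q)) and O(not m) yields O(q).
Premise 4 is O(q → not h); since O(q), deontic closure gives O(not h).
Premises 5, 6, 8 do not contribute to this derivation.
So O(not h) holds, i.e. F(h). The claim follows.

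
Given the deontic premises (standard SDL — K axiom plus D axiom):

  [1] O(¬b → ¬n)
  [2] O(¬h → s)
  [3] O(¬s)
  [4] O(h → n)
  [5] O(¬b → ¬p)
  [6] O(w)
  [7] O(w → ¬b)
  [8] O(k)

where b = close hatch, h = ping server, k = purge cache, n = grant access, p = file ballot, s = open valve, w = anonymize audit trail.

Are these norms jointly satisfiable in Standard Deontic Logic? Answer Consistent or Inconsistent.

Inconsistent

Premise 3 states O(¬s) outright.
Premise 2 is O(¬h → s); contrapositively O(¬s → h). Since O(¬s) holds, K gives O(h).
Applying K to premise 4 (O(h → n)) and O(h) yields O(n).
The contrapositive of premise 1 (O(¬b → ¬n)) is O(n → b), and O(n) is already established, so O(b).
Premise 7, O(w → ¬b), contraposes to O(b → ¬w); with O(b) we get O(¬w).
But premise 6 directly asserts O(w).
We now have both O(¬w) and O(w) — w is simultaneously obligatory and forbidden, violating the D-axiom.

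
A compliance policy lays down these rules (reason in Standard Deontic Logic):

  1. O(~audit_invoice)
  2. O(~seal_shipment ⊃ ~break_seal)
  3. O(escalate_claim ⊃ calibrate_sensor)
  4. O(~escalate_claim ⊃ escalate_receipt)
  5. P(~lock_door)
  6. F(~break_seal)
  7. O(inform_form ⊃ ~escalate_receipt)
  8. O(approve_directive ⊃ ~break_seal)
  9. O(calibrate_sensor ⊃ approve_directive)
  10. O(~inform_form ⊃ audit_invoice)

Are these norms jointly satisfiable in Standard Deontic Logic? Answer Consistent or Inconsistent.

Premise 1 states O(~audit_invoice) outright.
Premise 10 is O(~inform_form ⊃ audit_invoice); contrapositively O(~audit_invoice ⊃ inform_form). Since O(~audit_invoice) holds, K gives O(inform_form).
Applying K to premise 7 (O(inform_form ⊃ ~escalate_receipt)) and O(inform_form) yields O(~escalate_receipt).
The contrapositive of premise 4 (O(~escalate_claim ⊃ escalate_receipt)) is O(~escalate_receipt ⊃ escalate_claim), and O(~escalate_receipt) is already established, so O(escalate_claim).
Premise 3 is O(escalate_claim ⊃ calibrate_sensor); since O(escalate_claim), deontic closure gives O(calibrate_sensor).
From O(calibrate_sensor) and premise 9, O(calibrate_sensor ⊃ approve_directive), we obtain O(approve_directive).
From O(approve_directive) and premise 8, O(approve_directive ⊃ ~break_seal), we obtain O(~break_seal).
But premise 6, F(~break_seal), means O(break_seal).
We now have both O(~break_seal) and O(break_seal) — break_seal is simultaneously obligatory and forbidden, violating the D-axiom.

Inconsistent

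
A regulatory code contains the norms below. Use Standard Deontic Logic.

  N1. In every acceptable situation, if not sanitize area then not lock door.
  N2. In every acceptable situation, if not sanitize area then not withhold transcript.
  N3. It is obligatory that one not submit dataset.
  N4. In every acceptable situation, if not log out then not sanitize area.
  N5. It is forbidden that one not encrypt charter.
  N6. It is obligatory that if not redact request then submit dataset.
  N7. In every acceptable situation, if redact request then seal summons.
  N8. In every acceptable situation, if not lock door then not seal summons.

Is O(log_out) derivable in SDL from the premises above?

From premise 3 we have O(¬submit_dataset).
Premise 6 is O(¬redact_request → submit_dataset); contrapositively O(¬submit_dataset → redact_request). Since O(¬submit_dataset) holds, K gives O(redact_request).
From O(redact_request) and premise 7, O(redact_request → seal_summons), we obtain O(seal_summons).
Premise 8, O(¬lock_door → ¬seal_summons), contraposes to O(seal_summons → lock_door); with O(seal_summons) we get O(lock_door).
Premise 1 is O(¬sanitize_area → ¬lock_door); contrapositively O(lock_door → sanitize_area). Since O(lock_door) holds, K gives O(sanitize_area).
Premise 4 is O(¬log_out → ¬sanitize_area); contrapositively O(sanitize_area → log_out). Since O(sanitize_area) holds, K gives O(log_out).
Premises 2, 5 do not contribute to this derivation.
So O(log_out) follows.

Yes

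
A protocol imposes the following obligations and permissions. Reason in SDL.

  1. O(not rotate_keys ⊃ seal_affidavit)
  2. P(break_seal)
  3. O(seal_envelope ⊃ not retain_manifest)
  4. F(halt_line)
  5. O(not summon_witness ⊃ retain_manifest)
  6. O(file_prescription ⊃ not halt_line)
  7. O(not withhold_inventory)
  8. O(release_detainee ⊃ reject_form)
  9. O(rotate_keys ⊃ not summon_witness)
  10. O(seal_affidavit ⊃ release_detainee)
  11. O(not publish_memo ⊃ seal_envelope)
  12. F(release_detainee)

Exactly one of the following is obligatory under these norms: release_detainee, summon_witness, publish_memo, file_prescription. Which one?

publish_memo

Premise 12 is F(release_detainee), i.e. O(not release_detainee).
Premise 10 is O(seal_affidavit ⊃ release_detainee); contrapositively O(not release_detainee ⊃ not seal_affidavit). Since O(not release_detainee) holds, K gives O(not seal_affidavit).
The contrapositive of premise 1 (O(not rotate_keys ⊃ seal_affidavit)) is O(not seal_affidavit ⊃ rotate_keys), and O(not seal_affidavit) is already established, so O(rotate_keys).
Applying K to premise 9 (O(rotate_keys ⊃ not summon_witness)) and O(rotate_keys) yields O(not summon_witness).
Applying K to premise 5 (O(not summon_witness ⊃ retain_manifest)) and O(not summon_witness) yields O(retain_manifest).
The contrapositive of premise 3 (O(seal_envelope ⊃ not retain_manifest)) is O(retain_manifest ⊃ not seal_envelope), and O(retain_manifest) is already established, so O(not seal_envelope).
The contrapositive of premise 11 (O(not publish_memo ⊃ seal_envelope)) is O(not seal_envelope ⊃ publish_memo), and O(not seal_envelope) is already established, so O(publish_memo).
So O(publish_memo) holds — publish_memo is obligatory. None of the other listed options is made obligatory by any chain of premises.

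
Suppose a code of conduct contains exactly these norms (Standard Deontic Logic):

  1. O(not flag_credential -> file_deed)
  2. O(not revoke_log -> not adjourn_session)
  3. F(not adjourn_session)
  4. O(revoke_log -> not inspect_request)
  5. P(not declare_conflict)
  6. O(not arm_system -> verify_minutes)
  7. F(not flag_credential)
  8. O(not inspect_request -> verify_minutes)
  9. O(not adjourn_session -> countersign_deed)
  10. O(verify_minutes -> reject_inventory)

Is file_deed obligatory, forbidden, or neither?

Neither

Premise 1 is O(not flag_credential -> file_deed), but O(not flag_credential) is not derivable from the premises, so it does not yield O(file_deed).
No premise or chain of K-axiom applications forces O(file_deed), and none forces O(not file_deed). So file_deed is neither obligatory nor forbidden under these norms.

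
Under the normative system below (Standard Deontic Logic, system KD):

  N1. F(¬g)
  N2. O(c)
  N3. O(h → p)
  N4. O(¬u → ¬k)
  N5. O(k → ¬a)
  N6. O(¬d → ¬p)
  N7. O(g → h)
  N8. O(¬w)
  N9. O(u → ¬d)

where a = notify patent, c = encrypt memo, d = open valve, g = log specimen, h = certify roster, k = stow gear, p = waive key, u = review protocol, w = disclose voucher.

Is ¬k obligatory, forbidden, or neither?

Obligatory

F(¬g) at premise 1 means O(g).
Premise 7 is O(g → h); since O(g), deontic closure gives O(h).
Applying K to premise 3 (O(h → p)) and O(h) yields O(p).
The contrapositive of premise 6 (O(¬d → ¬p)) is O(p → d), and O(p) is already established, so O(d).
The contrapositive of premise 9 (O(u → ¬d)) is O(d → ¬u), and O(d) is already established, so O(¬u).
Premise 4 is O(¬u → ¬k); since O(¬u), deontic closure gives O(¬k).
Premises 2, 5, 8 do not contribute to this derivation.
Hence ¬k is obligatory.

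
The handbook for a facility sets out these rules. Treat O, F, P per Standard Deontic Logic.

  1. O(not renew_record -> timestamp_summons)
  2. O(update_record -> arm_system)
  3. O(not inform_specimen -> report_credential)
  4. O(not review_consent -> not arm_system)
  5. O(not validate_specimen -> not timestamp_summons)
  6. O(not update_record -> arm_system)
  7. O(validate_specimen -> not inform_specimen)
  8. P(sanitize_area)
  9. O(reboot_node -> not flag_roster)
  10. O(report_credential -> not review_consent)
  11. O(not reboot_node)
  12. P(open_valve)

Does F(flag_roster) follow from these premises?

Premise 9 is O(reboot_node -> not flag_roster), but O(reboot_node) is not derivable from the premises, so it does not yield O(not flag_roster).
No other premise forces O(not flag_roster). An ideal world satisfying every premise can still have flag_roster true, so F(flag_roster) is not derivable.

No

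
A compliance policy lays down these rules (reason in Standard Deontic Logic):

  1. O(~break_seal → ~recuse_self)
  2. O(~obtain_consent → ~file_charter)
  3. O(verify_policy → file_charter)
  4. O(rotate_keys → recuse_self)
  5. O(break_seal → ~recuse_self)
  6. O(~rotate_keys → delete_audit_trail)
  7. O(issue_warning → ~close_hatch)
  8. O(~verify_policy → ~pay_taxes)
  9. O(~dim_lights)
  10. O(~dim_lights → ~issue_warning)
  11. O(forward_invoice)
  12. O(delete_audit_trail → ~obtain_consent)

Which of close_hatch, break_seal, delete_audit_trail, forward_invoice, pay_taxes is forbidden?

pay_taxes

Premises 1 and 5 cover both cases: O(~break_seal → ~recuse_self) and O(break_seal → ~recuse_self). Since ~break_seal ∨ break_seal is a tautology, O(~recuse_self) follows.
Premise 4, O(rotate_keys → recuse_self), contraposes to O(~recuse_self → ~rotate_keys); with O(~recuse_self) we get O(~rotate_keys).
Applying K to premise 6 (O(~rotate_keys → delete_audit_trail)) and O(~rotate_keys) yields O(delete_audit_trail).
Premise 12 is O(delete_audit_trail → ~obtain_consent); since O(delete_audit_trail), deontic closure gives O(~obtain_consent).
With premise 2, O(~obtain_consent → ~file_charter), the K-axiom yields O(~file_charter).
Premise 3 is O(verify_policy → file_charter); contrapositively O(~file_charter → ~verify_policy). Since O(~file_charter) holds, K gives O(~verify_policy).
Premise 8 is O(~verify_policy → ~pay_taxes); since O(~verify_policy), deontic closure gives O(~pay_taxes).
So O(~pay_taxes) holds, i.e. pay_taxes is forbidden. None of the other listed options is forbidden under the premises.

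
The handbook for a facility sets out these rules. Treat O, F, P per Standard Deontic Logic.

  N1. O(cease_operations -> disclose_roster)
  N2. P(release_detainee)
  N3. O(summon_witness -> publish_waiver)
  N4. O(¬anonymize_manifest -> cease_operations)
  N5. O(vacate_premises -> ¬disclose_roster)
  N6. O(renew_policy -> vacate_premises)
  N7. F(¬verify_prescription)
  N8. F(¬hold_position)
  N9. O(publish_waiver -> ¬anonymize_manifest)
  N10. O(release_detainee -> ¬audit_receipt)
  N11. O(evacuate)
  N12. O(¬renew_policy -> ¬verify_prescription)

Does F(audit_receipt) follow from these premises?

Premise 10 is O(release_detainee -> ¬audit_receipt), but O(release_detainee) is not derivable from the premises (the permission P(release_detainee) asserts only ¬O(¬release_detainee), not O(release_detainee)), so it does not yield O(¬audit_receipt).
No other premise forces O(¬audit_receipt). An ideal world satisfying every premise can still have audit_receipt true, so F(audit_receipt) is not derivable.

No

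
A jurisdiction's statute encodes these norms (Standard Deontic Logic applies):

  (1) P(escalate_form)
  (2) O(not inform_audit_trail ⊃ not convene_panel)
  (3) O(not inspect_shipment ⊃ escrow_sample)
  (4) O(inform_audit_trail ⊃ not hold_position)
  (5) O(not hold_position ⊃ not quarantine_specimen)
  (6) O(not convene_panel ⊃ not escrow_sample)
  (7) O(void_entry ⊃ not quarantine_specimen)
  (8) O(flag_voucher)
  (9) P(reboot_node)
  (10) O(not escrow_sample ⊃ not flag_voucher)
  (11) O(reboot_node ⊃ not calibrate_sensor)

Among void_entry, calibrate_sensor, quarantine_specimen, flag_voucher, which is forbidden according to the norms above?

quarantine_specimen

Premise 8 states O(flag_voucher) outright.
Premise 10, O(not escrow_sample ⊃ not flag_voucher), contraposes to O(flag_voucher ⊃ escrow_sample); with O(flag_voucher) we get O(escrow_sample).
Premise 6 is O(not convene_panel ⊃ not escrow_sample); contrapositively O(escrow_sample ⊃ convene_panel). Since O(escrow_sample) holds, K gives O(convene_panel).
Premise 2 is O(not inform_audit_trail ⊃ not convene_panel); contrapositively O(convene_panel ⊃ inform_audit_trail). Since O(convene_panel) holds, K gives O(inform_audit_trail).
Applying K to premise 4 (O(inform_audit_trail ⊃ not hold_position)) and O(inform_audit_trail) yields O(not hold_position).
From O(not hold_position) and premise 5, O(not hold_position ⊃ not quarantine_specimen), we obtain O(not quarantine_specimen).
So O(not quarantine_specimen) holds, i.e. quarantine_specimen is forbidden. None of the other listed options is forbidden under the premises.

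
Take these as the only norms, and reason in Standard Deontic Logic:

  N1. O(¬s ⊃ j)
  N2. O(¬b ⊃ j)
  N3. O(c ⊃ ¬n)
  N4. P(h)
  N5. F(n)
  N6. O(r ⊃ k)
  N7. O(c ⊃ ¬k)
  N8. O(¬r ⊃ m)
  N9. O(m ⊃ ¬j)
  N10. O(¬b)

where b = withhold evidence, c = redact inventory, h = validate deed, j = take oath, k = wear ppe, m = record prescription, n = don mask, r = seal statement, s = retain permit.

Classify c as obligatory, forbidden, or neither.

Forbidden

From premise 10 we have O(¬b).
From O(¬b) and premise 2, O(¬b ⊃ j), we obtain O(j).
Premise 9 is O(m ⊃ ¬j); contrapositively O(j ⊃ ¬m). Since O(j) holds, K gives O(¬m).
Premise 8 is O(¬r ⊃ m); contrapositively O(¬m ⊃ r). Since O(¬m) holds, K gives O(r).
Premise 6 is O(r ⊃ k); since O(r), deontic closure gives O(k).
Premise 7 is O(c ⊃ ¬k); contrapositively O(k ⊃ ¬c). Since O(k) holds, K gives O(¬c).
Premises 1, 3, 4, 5 do not contribute to this derivation.
Thus O(¬c), which is F(c): c is forbidden.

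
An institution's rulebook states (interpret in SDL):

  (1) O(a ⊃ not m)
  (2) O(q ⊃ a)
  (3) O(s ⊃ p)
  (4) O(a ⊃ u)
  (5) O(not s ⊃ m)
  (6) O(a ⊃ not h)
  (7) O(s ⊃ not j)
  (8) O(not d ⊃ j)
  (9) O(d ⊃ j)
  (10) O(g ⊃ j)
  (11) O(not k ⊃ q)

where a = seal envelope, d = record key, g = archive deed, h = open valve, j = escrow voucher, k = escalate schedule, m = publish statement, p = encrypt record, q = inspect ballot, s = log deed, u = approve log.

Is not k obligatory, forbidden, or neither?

Forbidden

By case analysis on not d: premise 8 gives O(not d ⊃ j) and premise 9 gives O(d ⊃ j), so O(j) either way.
Premise 7, O(s ⊃ not j), contraposes to O(j ⊃ not s); with O(j) we get O(not s).
With premise 5, O(not s ⊃ m), the K-axiom yields O(m).
Premise 1 is O(a ⊃ not m); contrapositively O(m ⊃ not a). Since O(m) holds, K gives O(not a).
Premise 2, O(q ⊃ a), contraposes to O(not a ⊃ not q); with O(not a) we get O(not q).
Premise 11 is O(not k ⊃ q); contrapositively O(not q ⊃ k). Since O(not q) holds, K gives O(k).
Premises 3, 4, 6, 10 do not contribute to this derivation.
Thus O(k), which is F(not k): not k is forbidden.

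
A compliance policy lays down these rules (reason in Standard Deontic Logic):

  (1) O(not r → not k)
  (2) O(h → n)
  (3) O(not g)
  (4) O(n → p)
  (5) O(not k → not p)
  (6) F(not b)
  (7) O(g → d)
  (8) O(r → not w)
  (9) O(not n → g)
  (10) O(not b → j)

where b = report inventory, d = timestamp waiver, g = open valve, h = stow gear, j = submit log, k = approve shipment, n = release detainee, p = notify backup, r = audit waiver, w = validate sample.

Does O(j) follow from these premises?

No

Premise 10 is O(not b → j), but O(not b) is not derivable from the premises, so it does not yield O(j).
No other premise forces O(j). An ideal world satisfying every premise can still have j false, so O(j) is not derivable.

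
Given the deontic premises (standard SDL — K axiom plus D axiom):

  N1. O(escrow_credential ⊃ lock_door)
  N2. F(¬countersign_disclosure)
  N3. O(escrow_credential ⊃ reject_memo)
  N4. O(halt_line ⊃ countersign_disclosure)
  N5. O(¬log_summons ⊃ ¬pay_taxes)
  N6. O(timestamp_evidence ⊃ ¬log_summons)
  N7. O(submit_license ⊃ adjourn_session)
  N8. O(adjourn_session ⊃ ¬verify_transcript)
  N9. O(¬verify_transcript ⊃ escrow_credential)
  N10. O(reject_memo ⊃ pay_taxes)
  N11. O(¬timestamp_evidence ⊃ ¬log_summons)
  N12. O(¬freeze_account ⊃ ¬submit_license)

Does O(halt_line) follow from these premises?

Premise 4 is O(halt_line ⊃ countersign_disclosure); even if O(countersign_disclosure) held, inferring O(halt_line) would be affirming the consequent — invalid.
No other premise forces O(halt_line). An ideal world satisfying every premise can still have halt_line false, so O(halt_line) is not derivable.

No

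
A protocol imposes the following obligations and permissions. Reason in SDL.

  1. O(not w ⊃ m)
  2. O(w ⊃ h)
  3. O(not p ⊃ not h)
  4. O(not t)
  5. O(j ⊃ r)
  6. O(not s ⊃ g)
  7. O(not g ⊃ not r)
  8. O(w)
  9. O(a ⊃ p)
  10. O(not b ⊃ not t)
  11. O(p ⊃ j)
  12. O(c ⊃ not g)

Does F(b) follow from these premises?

No

Premise 10 is O(not b ⊃ not t); even if O(not t) held, inferring O(not b) would be affirming the consequent — invalid.
No other premise forces O(not b). An ideal world satisfying every premise can still have b true, so F(b) is not derivable.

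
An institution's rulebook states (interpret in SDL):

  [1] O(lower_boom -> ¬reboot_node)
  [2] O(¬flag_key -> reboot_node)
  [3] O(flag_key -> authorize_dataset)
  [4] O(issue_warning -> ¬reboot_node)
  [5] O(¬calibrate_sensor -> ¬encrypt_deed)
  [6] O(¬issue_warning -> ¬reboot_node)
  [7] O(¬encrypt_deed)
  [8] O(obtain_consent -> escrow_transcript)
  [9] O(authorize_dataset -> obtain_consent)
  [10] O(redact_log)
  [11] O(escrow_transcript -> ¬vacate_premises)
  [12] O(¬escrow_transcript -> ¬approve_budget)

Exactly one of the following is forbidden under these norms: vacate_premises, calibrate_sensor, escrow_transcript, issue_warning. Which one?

Premises 6 and 4 are O(¬issue_warning -> ¬reboot_node) and O(issue_warning -> ¬reboot_node); every ideal world satisfies ¬issue_warning or issue_warning, so in either case ¬reboot_node holds — hence O(¬reboot_node).
Premise 2 is O(¬flag_key -> reboot_node); contrapositively O(¬reboot_node -> flag_key). Since O(¬reboot_node) holds, K gives O(flag_key).
From O(flag_key) and premise 3, O(flag_key -> authorize_dataset), we obtain O(authorize_dataset).
From O(authorize_dataset) and premise 9, O(authorize_dataset -> obtain_consent), we obtain O(obtain_consent).
Premise 8 is O(obtain_consent -> escrow_transcript); since O(obtain_consent), deontic closure gives O(escrow_transcript).
Applying K to premise 11 (O(escrow_transcript -> ¬vacate_premises)) and O(escrow_transcript) yields O(¬vacate_premises).
So O(¬vacate_premises) holds, i.e. vacate_premises is forbidden. None of the other listed options is forbidden under the premises.

vacate_premises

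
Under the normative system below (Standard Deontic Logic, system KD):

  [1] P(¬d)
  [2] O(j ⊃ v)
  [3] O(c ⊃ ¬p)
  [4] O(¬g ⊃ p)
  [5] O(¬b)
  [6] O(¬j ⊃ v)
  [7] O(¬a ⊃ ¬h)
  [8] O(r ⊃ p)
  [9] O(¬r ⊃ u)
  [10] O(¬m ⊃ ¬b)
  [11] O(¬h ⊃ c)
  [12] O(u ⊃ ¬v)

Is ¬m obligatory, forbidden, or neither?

Neither

Premise 10 is O(¬m ⊃ ¬b); even if O(¬b) held, inferring O(¬m) would be affirming the consequent — invalid.
No premise or chain of K-axiom applications forces O(¬m), and none forces O(m). So ¬m is neither obligatory nor forbidden under these norms.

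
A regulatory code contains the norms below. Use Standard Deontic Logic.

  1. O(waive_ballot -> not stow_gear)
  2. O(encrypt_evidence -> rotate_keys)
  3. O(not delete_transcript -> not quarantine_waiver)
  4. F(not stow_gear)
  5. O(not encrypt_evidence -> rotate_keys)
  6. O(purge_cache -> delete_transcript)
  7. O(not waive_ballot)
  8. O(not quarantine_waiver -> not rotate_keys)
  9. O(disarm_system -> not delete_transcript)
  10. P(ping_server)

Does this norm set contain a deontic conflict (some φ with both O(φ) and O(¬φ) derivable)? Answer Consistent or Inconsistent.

Premise 1 is O(waive_ballot -> not stow_gear), but O(waive_ballot) is not derivable from the premises, so it does not yield O(not stow_gear).
So O(not stow_gear) is not derivable, and the apparent clash with O(stow_gear) does not arise.
A world satisfying every obligation exists (e.g. delete_transcript=true, disarm_system=false, encrypt_evidence=false, ping_server=false, purge_cache=false, quarantine_waiver=true, rotate_keys=true, stow_gear=true, waive_ballot=false); no atom is both obligatory and forbidden, so the set is consistent.

Consistent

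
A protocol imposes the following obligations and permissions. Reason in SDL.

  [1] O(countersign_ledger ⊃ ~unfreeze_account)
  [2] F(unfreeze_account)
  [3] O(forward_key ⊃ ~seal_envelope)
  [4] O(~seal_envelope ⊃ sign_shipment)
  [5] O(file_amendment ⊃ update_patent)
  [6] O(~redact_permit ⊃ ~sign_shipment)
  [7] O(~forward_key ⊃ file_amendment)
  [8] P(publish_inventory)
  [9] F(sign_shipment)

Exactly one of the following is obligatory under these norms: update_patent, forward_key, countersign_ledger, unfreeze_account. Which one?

update_patent

Premise 9, F(sign_shipment), is equivalent to O(~sign_shipment).
Premise 4, O(~seal_envelope ⊃ sign_shipment), contraposes to O(~sign_shipment ⊃ seal_envelope); with O(~sign_shipment) we get O(seal_envelope).
Premise 3 is O(forward_key ⊃ ~seal_envelope); contrapositively O(seal_envelope ⊃ ~forward_key). Since O(seal_envelope) holds, K gives O(~forward_key).
With premise 7, O(~forward_key ⊃ file_amendment), the K-axiom yields O(file_amendment).
With premise 5, O(file_amendment ⊃ update_patent), the K-axiom yields O(update_patent).
So O(update_patent) holds — update_patent is obligatory. None of the other listed options is made obligatory by any chain of premises.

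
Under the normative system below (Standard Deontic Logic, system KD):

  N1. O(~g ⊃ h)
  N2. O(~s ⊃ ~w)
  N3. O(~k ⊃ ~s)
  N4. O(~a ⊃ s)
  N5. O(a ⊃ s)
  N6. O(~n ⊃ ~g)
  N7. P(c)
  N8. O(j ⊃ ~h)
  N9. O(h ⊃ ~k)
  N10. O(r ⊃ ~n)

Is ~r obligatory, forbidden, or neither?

Premises 5 and 4 cover both cases: O(a ⊃ s) and O(~a ⊃ s). Since a ∨ ~a is a tautology, O(s) follows.
Premise 3 is O(~k ⊃ ~s); contrapositively O(s ⊃ k). Since O(s) holds, K gives O(k).
The contrapositive of premise 9 (O(h ⊃ ~k)) is O(k ⊃ ~h), and O(k) is already established, so O(~h).
The contrapositive of premise 1 (O(~g ⊃ h)) is O(~h ⊃ g), and O(~h) is already established, so O(g).
Premise 6 is O(~n ⊃ ~g); contrapositively O(g ⊃ n). Since O(g) holds, K gives O(n).
Premise 10 is O(r ⊃ ~n); contrapositively O(n ⊃ ~r). Since O(n) holds, K gives O(~r).
Premises 2, 7, 8 do not contribute to this derivation.
Hence ~r is obligatory.

Obligatory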